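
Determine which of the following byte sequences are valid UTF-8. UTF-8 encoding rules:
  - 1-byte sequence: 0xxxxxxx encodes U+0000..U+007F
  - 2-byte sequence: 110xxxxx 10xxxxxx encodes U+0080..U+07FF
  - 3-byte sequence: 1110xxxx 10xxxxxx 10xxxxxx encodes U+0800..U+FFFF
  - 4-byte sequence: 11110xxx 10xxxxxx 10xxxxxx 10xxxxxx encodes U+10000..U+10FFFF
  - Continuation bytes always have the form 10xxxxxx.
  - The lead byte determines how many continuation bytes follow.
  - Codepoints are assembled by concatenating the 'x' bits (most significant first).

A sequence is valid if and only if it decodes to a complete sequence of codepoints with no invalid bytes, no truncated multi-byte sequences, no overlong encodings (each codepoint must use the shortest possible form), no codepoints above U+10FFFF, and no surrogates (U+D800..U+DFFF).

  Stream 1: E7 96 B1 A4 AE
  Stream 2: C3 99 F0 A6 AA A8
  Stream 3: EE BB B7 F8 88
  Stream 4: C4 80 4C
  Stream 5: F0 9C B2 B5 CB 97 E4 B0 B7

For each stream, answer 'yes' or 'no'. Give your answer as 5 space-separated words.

Answer: no yes no yes yes

Derivation:
Stream 1: error at byte offset 3. INVALID
Stream 2: decodes cleanly. VALID
Stream 3: error at byte offset 3. INVALID
Stream 4: decodes cleanly. VALID
Stream 5: decodes cleanly. VALID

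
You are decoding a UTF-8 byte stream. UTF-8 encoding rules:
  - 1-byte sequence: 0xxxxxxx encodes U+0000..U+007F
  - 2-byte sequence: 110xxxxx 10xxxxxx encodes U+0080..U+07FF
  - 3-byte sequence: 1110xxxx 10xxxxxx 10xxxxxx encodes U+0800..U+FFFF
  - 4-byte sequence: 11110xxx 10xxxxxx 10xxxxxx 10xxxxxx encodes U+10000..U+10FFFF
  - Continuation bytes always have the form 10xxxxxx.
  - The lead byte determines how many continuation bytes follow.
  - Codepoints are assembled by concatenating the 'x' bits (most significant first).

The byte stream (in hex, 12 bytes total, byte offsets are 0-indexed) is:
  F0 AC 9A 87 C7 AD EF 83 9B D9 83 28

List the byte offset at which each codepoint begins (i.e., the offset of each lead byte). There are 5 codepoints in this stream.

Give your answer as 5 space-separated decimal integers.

Answer: 0 4 6 9 11

Derivation:
Byte[0]=F0: 4-byte lead, need 3 cont bytes. acc=0x0
Byte[1]=AC: continuation. acc=(acc<<6)|0x2C=0x2C
Byte[2]=9A: continuation. acc=(acc<<6)|0x1A=0xB1A
Byte[3]=87: continuation. acc=(acc<<6)|0x07=0x2C687
Completed: cp=U+2C687 (starts at byte 0)
Byte[4]=C7: 2-byte lead, need 1 cont bytes. acc=0x7
Byte[5]=AD: continuation. acc=(acc<<6)|0x2D=0x1ED
Completed: cp=U+01ED (starts at byte 4)
Byte[6]=EF: 3-byte lead, need 2 cont bytes. acc=0xF
Byte[7]=83: continuation. acc=(acc<<6)|0x03=0x3C3
Byte[8]=9B: continuation. acc=(acc<<6)|0x1B=0xF0DB
Completed: cp=U+F0DB (starts at byte 6)
Byte[9]=D9: 2-byte lead, need 1 cont bytes. acc=0x19
Byte[10]=83: continuation. acc=(acc<<6)|0x03=0x643
Completed: cp=U+0643 (starts at byte 9)
Byte[11]=28: 1-byte ASCII. cp=U+0028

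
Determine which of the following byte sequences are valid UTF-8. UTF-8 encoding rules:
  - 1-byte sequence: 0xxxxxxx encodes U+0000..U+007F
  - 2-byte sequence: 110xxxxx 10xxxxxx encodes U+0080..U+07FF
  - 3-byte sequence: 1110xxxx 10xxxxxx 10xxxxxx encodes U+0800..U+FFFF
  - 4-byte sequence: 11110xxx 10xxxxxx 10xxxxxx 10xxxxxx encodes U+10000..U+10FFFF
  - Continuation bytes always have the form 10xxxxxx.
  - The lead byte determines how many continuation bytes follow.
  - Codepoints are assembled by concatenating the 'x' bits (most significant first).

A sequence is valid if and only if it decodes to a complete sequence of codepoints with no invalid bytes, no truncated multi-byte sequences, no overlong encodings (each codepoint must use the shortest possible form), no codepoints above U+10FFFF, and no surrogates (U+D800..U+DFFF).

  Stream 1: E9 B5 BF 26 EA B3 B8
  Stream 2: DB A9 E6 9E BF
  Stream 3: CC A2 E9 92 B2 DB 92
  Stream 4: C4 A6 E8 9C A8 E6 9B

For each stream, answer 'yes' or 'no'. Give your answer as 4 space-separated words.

Answer: yes yes yes no

Derivation:
Stream 1: decodes cleanly. VALID
Stream 2: decodes cleanly. VALID
Stream 3: decodes cleanly. VALID
Stream 4: error at byte offset 7. INVALID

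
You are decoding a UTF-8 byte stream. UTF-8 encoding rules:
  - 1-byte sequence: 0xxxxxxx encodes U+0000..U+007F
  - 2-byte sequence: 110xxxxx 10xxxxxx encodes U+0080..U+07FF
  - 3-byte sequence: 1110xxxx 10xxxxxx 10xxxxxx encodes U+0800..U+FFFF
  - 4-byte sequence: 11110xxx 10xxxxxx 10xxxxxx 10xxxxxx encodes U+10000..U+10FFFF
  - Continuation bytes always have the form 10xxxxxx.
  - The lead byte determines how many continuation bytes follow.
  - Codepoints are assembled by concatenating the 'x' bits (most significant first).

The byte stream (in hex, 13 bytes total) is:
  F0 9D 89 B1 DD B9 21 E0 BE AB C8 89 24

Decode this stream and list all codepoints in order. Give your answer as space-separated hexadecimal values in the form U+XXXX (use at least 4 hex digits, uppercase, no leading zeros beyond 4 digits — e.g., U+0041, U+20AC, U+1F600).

Byte[0]=F0: 4-byte lead, need 3 cont bytes. acc=0x0
Byte[1]=9D: continuation. acc=(acc<<6)|0x1D=0x1D
Byte[2]=89: continuation. acc=(acc<<6)|0x09=0x749
Byte[3]=B1: continuation. acc=(acc<<6)|0x31=0x1D271
Completed: cp=U+1D271 (starts at byte 0)
Byte[4]=DD: 2-byte lead, need 1 cont bytes. acc=0x1D
Byte[5]=B9: continuation. acc=(acc<<6)|0x39=0x779
Completed: cp=U+0779 (starts at byte 4)
Byte[6]=21: 1-byte ASCII. cp=U+0021
Byte[7]=E0: 3-byte lead, need 2 cont bytes. acc=0x0
Byte[8]=BE: continuation. acc=(acc<<6)|0x3E=0x3E
Byte[9]=AB: continuation. acc=(acc<<6)|0x2B=0xFAB
Completed: cp=U+0FAB (starts at byte 7)
Byte[10]=C8: 2-byte lead, need 1 cont bytes. acc=0x8
Byte[11]=89: continuation. acc=(acc<<6)|0x09=0x209
Completed: cp=U+0209 (starts at byte 10)
Byte[12]=24: 1-byte ASCII. cp=U+0024

Answer: U+1D271 U+0779 U+0021 U+0FAB U+0209 U+0024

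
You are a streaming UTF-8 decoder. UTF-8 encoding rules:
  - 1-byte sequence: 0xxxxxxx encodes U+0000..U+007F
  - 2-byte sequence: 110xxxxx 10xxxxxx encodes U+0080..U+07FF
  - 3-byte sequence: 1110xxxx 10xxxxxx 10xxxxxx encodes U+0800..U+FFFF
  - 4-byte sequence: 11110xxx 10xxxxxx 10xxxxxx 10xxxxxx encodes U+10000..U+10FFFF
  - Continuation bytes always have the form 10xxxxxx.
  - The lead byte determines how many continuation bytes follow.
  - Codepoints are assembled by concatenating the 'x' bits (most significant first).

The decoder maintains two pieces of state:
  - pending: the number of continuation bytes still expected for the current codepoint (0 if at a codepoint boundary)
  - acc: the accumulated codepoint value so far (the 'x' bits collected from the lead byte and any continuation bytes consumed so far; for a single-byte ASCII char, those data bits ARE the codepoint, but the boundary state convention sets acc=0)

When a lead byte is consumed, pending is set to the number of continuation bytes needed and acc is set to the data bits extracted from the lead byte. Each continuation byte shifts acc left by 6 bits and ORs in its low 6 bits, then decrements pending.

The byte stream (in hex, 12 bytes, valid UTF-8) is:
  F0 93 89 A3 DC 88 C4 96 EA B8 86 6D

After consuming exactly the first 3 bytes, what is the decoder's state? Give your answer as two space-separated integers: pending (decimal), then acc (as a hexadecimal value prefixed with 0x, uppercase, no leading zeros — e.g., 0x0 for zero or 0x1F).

Byte[0]=F0: 4-byte lead. pending=3, acc=0x0
Byte[1]=93: continuation. acc=(acc<<6)|0x13=0x13, pending=2
Byte[2]=89: continuation. acc=(acc<<6)|0x09=0x4C9, pending=1

Answer: 1 0x4C9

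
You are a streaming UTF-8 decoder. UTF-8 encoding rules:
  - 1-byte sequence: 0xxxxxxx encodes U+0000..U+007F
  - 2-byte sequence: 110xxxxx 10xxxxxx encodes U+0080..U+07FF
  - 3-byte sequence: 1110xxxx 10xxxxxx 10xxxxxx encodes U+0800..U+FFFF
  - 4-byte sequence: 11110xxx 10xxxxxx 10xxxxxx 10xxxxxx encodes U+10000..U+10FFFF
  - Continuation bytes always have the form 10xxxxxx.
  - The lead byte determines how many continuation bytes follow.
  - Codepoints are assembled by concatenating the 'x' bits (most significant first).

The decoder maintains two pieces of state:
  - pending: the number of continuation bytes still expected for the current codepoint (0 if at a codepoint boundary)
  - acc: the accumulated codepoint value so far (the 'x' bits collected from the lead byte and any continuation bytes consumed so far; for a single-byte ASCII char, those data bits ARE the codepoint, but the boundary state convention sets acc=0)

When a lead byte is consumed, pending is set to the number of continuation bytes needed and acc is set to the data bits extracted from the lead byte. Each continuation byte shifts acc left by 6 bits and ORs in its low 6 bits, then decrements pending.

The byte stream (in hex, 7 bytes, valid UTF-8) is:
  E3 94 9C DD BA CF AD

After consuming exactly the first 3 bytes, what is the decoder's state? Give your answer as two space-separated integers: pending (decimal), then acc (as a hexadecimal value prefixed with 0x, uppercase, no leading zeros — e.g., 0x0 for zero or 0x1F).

Answer: 0 0x351C

Derivation:
Byte[0]=E3: 3-byte lead. pending=2, acc=0x3
Byte[1]=94: continuation. acc=(acc<<6)|0x14=0xD4, pending=1
Byte[2]=9C: continuation. acc=(acc<<6)|0x1C=0x351C, pending=0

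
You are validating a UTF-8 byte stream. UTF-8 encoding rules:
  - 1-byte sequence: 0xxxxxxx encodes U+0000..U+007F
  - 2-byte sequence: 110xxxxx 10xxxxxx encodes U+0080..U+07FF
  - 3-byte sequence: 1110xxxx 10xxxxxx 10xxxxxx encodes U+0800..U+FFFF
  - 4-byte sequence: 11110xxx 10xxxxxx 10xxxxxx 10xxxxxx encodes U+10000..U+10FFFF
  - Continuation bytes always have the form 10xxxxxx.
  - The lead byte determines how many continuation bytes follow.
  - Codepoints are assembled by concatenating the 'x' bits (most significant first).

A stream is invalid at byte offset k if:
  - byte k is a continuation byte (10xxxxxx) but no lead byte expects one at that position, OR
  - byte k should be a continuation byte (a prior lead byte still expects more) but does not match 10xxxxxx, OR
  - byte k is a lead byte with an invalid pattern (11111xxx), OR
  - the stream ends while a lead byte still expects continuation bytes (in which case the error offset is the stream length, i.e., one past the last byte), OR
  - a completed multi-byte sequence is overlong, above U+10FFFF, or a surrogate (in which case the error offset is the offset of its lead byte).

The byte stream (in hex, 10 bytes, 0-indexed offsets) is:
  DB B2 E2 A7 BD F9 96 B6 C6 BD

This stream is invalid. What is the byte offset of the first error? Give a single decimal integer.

Byte[0]=DB: 2-byte lead, need 1 cont bytes. acc=0x1B
Byte[1]=B2: continuation. acc=(acc<<6)|0x32=0x6F2
Completed: cp=U+06F2 (starts at byte 0)
Byte[2]=E2: 3-byte lead, need 2 cont bytes. acc=0x2
Byte[3]=A7: continuation. acc=(acc<<6)|0x27=0xA7
Byte[4]=BD: continuation. acc=(acc<<6)|0x3D=0x29FD
Completed: cp=U+29FD (starts at byte 2)
Byte[5]=F9: INVALID lead byte (not 0xxx/110x/1110/11110)

Answer: 5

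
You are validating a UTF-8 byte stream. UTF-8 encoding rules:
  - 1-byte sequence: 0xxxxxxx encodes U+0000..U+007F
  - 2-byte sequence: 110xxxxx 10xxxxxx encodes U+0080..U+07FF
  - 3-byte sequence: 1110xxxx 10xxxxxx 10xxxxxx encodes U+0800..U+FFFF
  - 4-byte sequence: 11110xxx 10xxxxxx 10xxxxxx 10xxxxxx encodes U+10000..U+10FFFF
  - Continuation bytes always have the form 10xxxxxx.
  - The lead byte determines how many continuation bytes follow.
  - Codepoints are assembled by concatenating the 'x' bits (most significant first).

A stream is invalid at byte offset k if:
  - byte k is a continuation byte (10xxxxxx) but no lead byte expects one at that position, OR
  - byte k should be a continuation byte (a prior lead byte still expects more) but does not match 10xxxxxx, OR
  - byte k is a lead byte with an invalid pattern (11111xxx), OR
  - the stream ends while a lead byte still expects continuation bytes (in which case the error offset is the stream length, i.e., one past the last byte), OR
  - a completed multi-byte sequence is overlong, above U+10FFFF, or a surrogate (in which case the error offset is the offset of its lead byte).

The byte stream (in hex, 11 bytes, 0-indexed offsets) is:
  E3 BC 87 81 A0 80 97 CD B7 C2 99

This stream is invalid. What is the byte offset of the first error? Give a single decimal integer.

Byte[0]=E3: 3-byte lead, need 2 cont bytes. acc=0x3
Byte[1]=BC: continuation. acc=(acc<<6)|0x3C=0xFC
Byte[2]=87: continuation. acc=(acc<<6)|0x07=0x3F07
Completed: cp=U+3F07 (starts at byte 0)
Byte[3]=81: INVALID lead byte (not 0xxx/110x/1110/11110)

Answer: 3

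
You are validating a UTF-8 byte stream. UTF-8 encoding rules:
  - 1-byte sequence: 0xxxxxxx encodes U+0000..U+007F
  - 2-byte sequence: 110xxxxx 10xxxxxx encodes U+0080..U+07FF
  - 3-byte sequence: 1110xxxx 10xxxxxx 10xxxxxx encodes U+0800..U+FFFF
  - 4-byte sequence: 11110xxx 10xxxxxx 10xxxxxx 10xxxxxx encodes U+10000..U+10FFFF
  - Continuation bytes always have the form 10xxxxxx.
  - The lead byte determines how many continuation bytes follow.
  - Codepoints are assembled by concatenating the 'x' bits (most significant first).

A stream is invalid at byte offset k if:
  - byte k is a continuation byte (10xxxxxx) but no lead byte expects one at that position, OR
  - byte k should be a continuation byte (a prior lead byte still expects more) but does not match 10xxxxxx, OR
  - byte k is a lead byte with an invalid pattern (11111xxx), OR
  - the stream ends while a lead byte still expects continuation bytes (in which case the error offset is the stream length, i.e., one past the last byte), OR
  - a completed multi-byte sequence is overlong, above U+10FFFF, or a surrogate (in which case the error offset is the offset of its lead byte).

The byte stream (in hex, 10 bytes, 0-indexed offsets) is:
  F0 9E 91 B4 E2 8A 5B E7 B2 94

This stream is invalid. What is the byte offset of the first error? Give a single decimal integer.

Byte[0]=F0: 4-byte lead, need 3 cont bytes. acc=0x0
Byte[1]=9E: continuation. acc=(acc<<6)|0x1E=0x1E
Byte[2]=91: continuation. acc=(acc<<6)|0x11=0x791
Byte[3]=B4: continuation. acc=(acc<<6)|0x34=0x1E474
Completed: cp=U+1E474 (starts at byte 0)
Byte[4]=E2: 3-byte lead, need 2 cont bytes. acc=0x2
Byte[5]=8A: continuation. acc=(acc<<6)|0x0A=0x8A
Byte[6]=5B: expected 10xxxxxx continuation. INVALID

Answer: 6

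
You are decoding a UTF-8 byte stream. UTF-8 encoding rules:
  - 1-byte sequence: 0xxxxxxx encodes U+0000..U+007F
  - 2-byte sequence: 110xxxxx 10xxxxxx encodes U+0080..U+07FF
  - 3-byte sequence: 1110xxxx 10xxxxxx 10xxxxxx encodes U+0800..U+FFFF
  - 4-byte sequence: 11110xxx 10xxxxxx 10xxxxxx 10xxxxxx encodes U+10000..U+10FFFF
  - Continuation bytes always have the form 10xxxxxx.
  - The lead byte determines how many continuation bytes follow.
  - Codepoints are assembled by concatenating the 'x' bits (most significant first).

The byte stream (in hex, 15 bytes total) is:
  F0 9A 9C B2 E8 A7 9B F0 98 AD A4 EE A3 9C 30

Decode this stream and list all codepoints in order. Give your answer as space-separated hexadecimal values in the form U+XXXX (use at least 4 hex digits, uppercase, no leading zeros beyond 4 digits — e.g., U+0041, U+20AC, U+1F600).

Answer: U+1A732 U+89DB U+18B64 U+E8DC U+0030

Derivation:
Byte[0]=F0: 4-byte lead, need 3 cont bytes. acc=0x0
Byte[1]=9A: continuation. acc=(acc<<6)|0x1A=0x1A
Byte[2]=9C: continuation. acc=(acc<<6)|0x1C=0x69C
Byte[3]=B2: continuation. acc=(acc<<6)|0x32=0x1A732
Completed: cp=U+1A732 (starts at byte 0)
Byte[4]=E8: 3-byte lead, need 2 cont bytes. acc=0x8
Byte[5]=A7: continuation. acc=(acc<<6)|0x27=0x227
Byte[6]=9B: continuation. acc=(acc<<6)|0x1B=0x89DB
Completed: cp=U+89DB (starts at byte 4)
Byte[7]=F0: 4-byte lead, need 3 cont bytes. acc=0x0
Byte[8]=98: continuation. acc=(acc<<6)|0x18=0x18
Byte[9]=AD: continuation. acc=(acc<<6)|0x2D=0x62D
Byte[10]=A4: continuation. acc=(acc<<6)|0x24=0x18B64
Completed: cp=U+18B64 (starts at byte 7)
Byte[11]=EE: 3-byte lead, need 2 cont bytes. acc=0xE
Byte[12]=A3: continuation. acc=(acc<<6)|0x23=0x3A3
Byte[13]=9C: continuation. acc=(acc<<6)|0x1C=0xE8DC
Completed: cp=U+E8DC (starts at byte 11)
Byte[14]=30: 1-byte ASCII. cp=U+0030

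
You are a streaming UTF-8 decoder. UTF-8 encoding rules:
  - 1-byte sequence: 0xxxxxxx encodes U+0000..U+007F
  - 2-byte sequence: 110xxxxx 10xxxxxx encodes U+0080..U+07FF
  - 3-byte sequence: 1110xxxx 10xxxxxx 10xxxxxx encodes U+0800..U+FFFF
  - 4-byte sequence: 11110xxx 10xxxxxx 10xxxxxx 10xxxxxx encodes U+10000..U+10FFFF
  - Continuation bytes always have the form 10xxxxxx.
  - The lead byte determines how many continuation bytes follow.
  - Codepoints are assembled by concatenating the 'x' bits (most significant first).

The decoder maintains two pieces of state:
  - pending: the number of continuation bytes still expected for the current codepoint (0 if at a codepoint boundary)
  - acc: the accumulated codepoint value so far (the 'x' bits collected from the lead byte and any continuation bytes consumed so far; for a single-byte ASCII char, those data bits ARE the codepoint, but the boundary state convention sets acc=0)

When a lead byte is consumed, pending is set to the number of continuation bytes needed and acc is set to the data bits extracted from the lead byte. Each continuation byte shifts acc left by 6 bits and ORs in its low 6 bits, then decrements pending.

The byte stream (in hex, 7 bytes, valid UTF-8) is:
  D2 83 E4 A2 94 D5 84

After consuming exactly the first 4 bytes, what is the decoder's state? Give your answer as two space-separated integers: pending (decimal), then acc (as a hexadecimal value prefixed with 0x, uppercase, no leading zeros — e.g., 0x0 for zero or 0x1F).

Answer: 1 0x122

Derivation:
Byte[0]=D2: 2-byte lead. pending=1, acc=0x12
Byte[1]=83: continuation. acc=(acc<<6)|0x03=0x483, pending=0
Byte[2]=E4: 3-byte lead. pending=2, acc=0x4
Byte[3]=A2: continuation. acc=(acc<<6)|0x22=0x122, pending=1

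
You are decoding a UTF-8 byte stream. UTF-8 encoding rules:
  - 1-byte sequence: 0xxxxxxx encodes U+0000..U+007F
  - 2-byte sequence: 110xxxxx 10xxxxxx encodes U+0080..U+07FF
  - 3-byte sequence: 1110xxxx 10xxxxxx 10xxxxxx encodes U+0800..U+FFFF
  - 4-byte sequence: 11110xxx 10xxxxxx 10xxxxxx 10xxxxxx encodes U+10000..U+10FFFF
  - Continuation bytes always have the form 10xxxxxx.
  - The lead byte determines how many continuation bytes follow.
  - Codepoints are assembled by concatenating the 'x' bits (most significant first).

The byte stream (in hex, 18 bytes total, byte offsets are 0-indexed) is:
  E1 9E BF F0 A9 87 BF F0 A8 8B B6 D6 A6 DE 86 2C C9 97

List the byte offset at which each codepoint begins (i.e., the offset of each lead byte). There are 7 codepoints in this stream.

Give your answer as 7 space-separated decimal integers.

Answer: 0 3 7 11 13 15 16

Derivation:
Byte[0]=E1: 3-byte lead, need 2 cont bytes. acc=0x1
Byte[1]=9E: continuation. acc=(acc<<6)|0x1E=0x5E
Byte[2]=BF: continuation. acc=(acc<<6)|0x3F=0x17BF
Completed: cp=U+17BF (starts at byte 0)
Byte[3]=F0: 4-byte lead, need 3 cont bytes. acc=0x0
Byte[4]=A9: continuation. acc=(acc<<6)|0x29=0x29
Byte[5]=87: continuation. acc=(acc<<6)|0x07=0xA47
Byte[6]=BF: continuation. acc=(acc<<6)|0x3F=0x291FF
Completed: cp=U+291FF (starts at byte 3)
Byte[7]=F0: 4-byte lead, need 3 cont bytes. acc=0x0
Byte[8]=A8: continuation. acc=(acc<<6)|0x28=0x28
Byte[9]=8B: continuation. acc=(acc<<6)|0x0B=0xA0B
Byte[10]=B6: continuation. acc=(acc<<6)|0x36=0x282F6
Completed: cp=U+282F6 (starts at byte 7)
Byte[11]=D6: 2-byte lead, need 1 cont bytes. acc=0x16
Byte[12]=A6: continuation. acc=(acc<<6)|0x26=0x5A6
Completed: cp=U+05A6 (starts at byte 11)
Byte[13]=DE: 2-byte lead, need 1 cont bytes. acc=0x1E
Byte[14]=86: continuation. acc=(acc<<6)|0x06=0x786
Completed: cp=U+0786 (starts at byte 13)
Byte[15]=2C: 1-byte ASCII. cp=U+002C
Byte[16]=C9: 2-byte lead, need 1 cont bytes. acc=0x9
Byte[17]=97: continuation. acc=(acc<<6)|0x17=0x257
Completed: cp=U+0257 (starts at byte 16)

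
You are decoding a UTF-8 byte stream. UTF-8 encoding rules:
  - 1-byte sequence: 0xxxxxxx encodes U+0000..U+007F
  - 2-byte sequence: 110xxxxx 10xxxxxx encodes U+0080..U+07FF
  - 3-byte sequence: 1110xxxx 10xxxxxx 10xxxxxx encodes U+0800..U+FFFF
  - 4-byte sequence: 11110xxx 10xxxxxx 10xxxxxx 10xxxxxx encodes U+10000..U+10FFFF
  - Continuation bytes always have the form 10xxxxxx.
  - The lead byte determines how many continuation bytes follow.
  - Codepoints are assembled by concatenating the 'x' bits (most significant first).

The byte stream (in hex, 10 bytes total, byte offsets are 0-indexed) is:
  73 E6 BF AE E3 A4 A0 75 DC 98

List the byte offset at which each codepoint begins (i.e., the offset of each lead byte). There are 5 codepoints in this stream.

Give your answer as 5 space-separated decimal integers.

Byte[0]=73: 1-byte ASCII. cp=U+0073
Byte[1]=E6: 3-byte lead, need 2 cont bytes. acc=0x6
Byte[2]=BF: continuation. acc=(acc<<6)|0x3F=0x1BF
Byte[3]=AE: continuation. acc=(acc<<6)|0x2E=0x6FEE
Completed: cp=U+6FEE (starts at byte 1)
Byte[4]=E3: 3-byte lead, need 2 cont bytes. acc=0x3
Byte[5]=A4: continuation. acc=(acc<<6)|0x24=0xE4
Byte[6]=A0: continuation. acc=(acc<<6)|0x20=0x3920
Completed: cp=U+3920 (starts at byte 4)
Byte[7]=75: 1-byte ASCII. cp=U+0075
Byte[8]=DC: 2-byte lead, need 1 cont bytes. acc=0x1C
Byte[9]=98: continuation. acc=(acc<<6)|0x18=0x718
Completed: cp=U+0718 (starts at byte 8)

Answer: 0 1 4 7 8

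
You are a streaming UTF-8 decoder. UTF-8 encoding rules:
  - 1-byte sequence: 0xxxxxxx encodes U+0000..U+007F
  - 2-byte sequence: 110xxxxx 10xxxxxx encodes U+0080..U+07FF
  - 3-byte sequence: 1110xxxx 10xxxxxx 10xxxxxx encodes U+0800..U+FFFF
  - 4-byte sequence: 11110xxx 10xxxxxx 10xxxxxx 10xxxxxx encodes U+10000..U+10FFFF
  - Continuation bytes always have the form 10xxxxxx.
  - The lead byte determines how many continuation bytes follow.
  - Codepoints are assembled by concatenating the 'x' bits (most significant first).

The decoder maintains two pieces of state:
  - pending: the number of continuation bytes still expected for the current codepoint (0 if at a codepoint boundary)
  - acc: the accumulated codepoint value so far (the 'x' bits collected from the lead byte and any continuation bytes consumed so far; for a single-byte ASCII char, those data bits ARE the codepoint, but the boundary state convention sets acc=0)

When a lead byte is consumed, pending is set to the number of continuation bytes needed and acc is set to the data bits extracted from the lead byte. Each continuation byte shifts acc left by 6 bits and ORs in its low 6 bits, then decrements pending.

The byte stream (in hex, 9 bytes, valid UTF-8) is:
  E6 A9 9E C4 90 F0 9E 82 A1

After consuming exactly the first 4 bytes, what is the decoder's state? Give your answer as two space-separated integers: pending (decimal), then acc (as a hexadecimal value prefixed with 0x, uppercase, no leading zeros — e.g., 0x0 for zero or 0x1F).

Answer: 1 0x4

Derivation:
Byte[0]=E6: 3-byte lead. pending=2, acc=0x6
Byte[1]=A9: continuation. acc=(acc<<6)|0x29=0x1A9, pending=1
Byte[2]=9E: continuation. acc=(acc<<6)|0x1E=0x6A5E, pending=0
Byte[3]=C4: 2-byte lead. pending=1, acc=0x4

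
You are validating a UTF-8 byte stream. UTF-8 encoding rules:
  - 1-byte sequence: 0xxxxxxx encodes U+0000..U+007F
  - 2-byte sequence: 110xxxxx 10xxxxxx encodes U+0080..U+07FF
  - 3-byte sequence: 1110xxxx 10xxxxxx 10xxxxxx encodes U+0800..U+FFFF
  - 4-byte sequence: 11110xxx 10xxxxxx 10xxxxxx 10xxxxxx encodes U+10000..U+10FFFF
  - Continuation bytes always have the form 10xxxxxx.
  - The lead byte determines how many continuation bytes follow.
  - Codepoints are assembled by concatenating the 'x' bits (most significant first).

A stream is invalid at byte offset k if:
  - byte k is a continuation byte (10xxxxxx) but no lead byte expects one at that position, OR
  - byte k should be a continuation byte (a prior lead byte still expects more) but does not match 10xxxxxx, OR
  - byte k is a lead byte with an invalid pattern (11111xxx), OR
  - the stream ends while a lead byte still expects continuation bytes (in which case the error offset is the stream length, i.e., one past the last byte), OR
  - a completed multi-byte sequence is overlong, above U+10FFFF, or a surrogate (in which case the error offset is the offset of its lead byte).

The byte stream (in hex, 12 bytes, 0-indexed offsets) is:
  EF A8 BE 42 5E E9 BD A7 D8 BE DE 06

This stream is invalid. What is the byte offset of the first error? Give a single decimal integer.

Answer: 11

Derivation:
Byte[0]=EF: 3-byte lead, need 2 cont bytes. acc=0xF
Byte[1]=A8: continuation. acc=(acc<<6)|0x28=0x3E8
Byte[2]=BE: continuation. acc=(acc<<6)|0x3E=0xFA3E
Completed: cp=U+FA3E (starts at byte 0)
Byte[3]=42: 1-byte ASCII. cp=U+0042
Byte[4]=5E: 1-byte ASCII. cp=U+005E
Byte[5]=E9: 3-byte lead, need 2 cont bytes. acc=0x9
Byte[6]=BD: continuation. acc=(acc<<6)|0x3D=0x27D
Byte[7]=A7: continuation. acc=(acc<<6)|0x27=0x9F67
Completed: cp=U+9F67 (starts at byte 5)
Byte[8]=D8: 2-byte lead, need 1 cont bytes. acc=0x18
Byte[9]=BE: continuation. acc=(acc<<6)|0x3E=0x63E
Completed: cp=U+063E (starts at byte 8)
Byte[10]=DE: 2-byte lead, need 1 cont bytes. acc=0x1E
Byte[11]=06: expected 10xxxxxx continuation. INVALID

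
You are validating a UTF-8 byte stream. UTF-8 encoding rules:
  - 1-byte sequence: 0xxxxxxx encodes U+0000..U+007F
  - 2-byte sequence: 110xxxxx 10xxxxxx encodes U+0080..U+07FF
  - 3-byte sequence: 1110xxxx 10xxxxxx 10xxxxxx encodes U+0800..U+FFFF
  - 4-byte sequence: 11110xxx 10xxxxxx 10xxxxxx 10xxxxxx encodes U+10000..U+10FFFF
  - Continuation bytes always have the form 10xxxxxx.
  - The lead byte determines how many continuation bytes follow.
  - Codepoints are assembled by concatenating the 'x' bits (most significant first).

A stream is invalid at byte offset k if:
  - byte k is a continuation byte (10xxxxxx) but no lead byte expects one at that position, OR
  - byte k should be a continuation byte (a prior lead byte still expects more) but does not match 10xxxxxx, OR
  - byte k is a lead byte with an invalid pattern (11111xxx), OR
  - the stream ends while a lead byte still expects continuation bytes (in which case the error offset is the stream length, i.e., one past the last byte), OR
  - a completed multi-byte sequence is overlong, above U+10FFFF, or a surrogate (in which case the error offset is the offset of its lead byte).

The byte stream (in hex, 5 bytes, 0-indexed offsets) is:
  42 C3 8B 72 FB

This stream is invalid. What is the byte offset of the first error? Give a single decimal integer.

Answer: 4

Derivation:
Byte[0]=42: 1-byte ASCII. cp=U+0042
Byte[1]=C3: 2-byte lead, need 1 cont bytes. acc=0x3
Byte[2]=8B: continuation. acc=(acc<<6)|0x0B=0xCB
Completed: cp=U+00CB (starts at byte 1)
Byte[3]=72: 1-byte ASCII. cp=U+0072
Byte[4]=FB: INVALID lead byte (not 0xxx/110x/1110/11110)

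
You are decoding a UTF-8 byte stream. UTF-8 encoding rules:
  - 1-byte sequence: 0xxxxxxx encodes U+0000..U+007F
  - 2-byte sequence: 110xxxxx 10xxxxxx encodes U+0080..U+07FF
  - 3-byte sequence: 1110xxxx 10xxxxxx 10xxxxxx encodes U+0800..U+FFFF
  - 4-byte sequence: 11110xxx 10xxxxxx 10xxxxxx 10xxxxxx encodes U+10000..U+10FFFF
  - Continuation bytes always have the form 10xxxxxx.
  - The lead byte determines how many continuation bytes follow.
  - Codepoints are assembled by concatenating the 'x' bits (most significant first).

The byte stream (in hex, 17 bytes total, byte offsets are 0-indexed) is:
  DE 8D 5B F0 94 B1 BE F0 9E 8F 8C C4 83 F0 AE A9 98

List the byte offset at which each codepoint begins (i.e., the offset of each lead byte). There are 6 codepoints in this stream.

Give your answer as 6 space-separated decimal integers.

Byte[0]=DE: 2-byte lead, need 1 cont bytes. acc=0x1E
Byte[1]=8D: continuation. acc=(acc<<6)|0x0D=0x78D
Completed: cp=U+078D (starts at byte 0)
Byte[2]=5B: 1-byte ASCII. cp=U+005B
Byte[3]=F0: 4-byte lead, need 3 cont bytes. acc=0x0
Byte[4]=94: continuation. acc=(acc<<6)|0x14=0x14
Byte[5]=B1: continuation. acc=(acc<<6)|0x31=0x531
Byte[6]=BE: continuation. acc=(acc<<6)|0x3E=0x14C7E
Completed: cp=U+14C7E (starts at byte 3)
Byte[7]=F0: 4-byte lead, need 3 cont bytes. acc=0x0
Byte[8]=9E: continuation. acc=(acc<<6)|0x1E=0x1E
Byte[9]=8F: continuation. acc=(acc<<6)|0x0F=0x78F
Byte[10]=8C: continuation. acc=(acc<<6)|0x0C=0x1E3CC
Completed: cp=U+1E3CC (starts at byte 7)
Byte[11]=C4: 2-byte lead, need 1 cont bytes. acc=0x4
Byte[12]=83: continuation. acc=(acc<<6)|0x03=0x103
Completed: cp=U+0103 (starts at byte 11)
Byte[13]=F0: 4-byte lead, need 3 cont bytes. acc=0x0
Byte[14]=AE: continuation. acc=(acc<<6)|0x2E=0x2E
Byte[15]=A9: continuation. acc=(acc<<6)|0x29=0xBA9
Byte[16]=98: continuation. acc=(acc<<6)|0x18=0x2EA58
Completed: cp=U+2EA58 (starts at byte 13)

Answer: 0 2 3 7 11 13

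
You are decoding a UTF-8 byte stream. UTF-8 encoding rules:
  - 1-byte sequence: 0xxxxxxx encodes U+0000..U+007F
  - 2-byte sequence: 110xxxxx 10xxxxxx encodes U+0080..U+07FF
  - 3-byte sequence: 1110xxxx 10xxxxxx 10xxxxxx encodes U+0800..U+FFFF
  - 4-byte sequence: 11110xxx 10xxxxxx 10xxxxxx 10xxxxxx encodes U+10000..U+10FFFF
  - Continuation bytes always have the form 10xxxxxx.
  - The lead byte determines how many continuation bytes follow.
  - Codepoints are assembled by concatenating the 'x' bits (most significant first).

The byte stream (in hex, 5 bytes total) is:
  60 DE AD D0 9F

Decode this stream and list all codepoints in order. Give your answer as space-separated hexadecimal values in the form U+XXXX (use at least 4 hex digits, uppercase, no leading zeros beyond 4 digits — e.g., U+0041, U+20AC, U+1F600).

Byte[0]=60: 1-byte ASCII. cp=U+0060
Byte[1]=DE: 2-byte lead, need 1 cont bytes. acc=0x1E
Byte[2]=AD: continuation. acc=(acc<<6)|0x2D=0x7AD
Completed: cp=U+07AD (starts at byte 1)
Byte[3]=D0: 2-byte lead, need 1 cont bytes. acc=0x10
Byte[4]=9F: continuation. acc=(acc<<6)|0x1F=0x41F
Completed: cp=U+041F (starts at byte 3)

Answer: U+0060 U+07AD U+041F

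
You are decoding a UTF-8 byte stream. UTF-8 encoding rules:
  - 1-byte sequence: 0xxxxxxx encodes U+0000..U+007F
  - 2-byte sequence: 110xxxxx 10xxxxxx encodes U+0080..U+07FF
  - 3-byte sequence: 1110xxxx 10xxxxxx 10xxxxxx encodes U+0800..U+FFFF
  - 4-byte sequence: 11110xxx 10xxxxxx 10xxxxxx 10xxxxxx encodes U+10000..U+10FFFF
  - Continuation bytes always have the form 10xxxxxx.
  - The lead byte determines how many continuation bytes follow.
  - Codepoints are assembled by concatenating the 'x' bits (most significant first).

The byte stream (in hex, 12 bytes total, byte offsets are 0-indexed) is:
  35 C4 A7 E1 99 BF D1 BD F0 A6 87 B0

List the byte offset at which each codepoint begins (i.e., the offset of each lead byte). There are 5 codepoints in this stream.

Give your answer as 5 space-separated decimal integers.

Answer: 0 1 3 6 8

Derivation:
Byte[0]=35: 1-byte ASCII. cp=U+0035
Byte[1]=C4: 2-byte lead, need 1 cont bytes. acc=0x4
Byte[2]=A7: continuation. acc=(acc<<6)|0x27=0x127
Completed: cp=U+0127 (starts at byte 1)
Byte[3]=E1: 3-byte lead, need 2 cont bytes. acc=0x1
Byte[4]=99: continuation. acc=(acc<<6)|0x19=0x59
Byte[5]=BF: continuation. acc=(acc<<6)|0x3F=0x167F
Completed: cp=U+167F (starts at byte 3)
Byte[6]=D1: 2-byte lead, need 1 cont bytes. acc=0x11
Byte[7]=BD: continuation. acc=(acc<<6)|0x3D=0x47D
Completed: cp=U+047D (starts at byte 6)
Byte[8]=F0: 4-byte lead, need 3 cont bytes. acc=0x0
Byte[9]=A6: continuation. acc=(acc<<6)|0x26=0x26
Byte[10]=87: continuation. acc=(acc<<6)|0x07=0x987
Byte[11]=B0: continuation. acc=(acc<<6)|0x30=0x261F0
Completed: cp=U+261F0 (starts at byte 8)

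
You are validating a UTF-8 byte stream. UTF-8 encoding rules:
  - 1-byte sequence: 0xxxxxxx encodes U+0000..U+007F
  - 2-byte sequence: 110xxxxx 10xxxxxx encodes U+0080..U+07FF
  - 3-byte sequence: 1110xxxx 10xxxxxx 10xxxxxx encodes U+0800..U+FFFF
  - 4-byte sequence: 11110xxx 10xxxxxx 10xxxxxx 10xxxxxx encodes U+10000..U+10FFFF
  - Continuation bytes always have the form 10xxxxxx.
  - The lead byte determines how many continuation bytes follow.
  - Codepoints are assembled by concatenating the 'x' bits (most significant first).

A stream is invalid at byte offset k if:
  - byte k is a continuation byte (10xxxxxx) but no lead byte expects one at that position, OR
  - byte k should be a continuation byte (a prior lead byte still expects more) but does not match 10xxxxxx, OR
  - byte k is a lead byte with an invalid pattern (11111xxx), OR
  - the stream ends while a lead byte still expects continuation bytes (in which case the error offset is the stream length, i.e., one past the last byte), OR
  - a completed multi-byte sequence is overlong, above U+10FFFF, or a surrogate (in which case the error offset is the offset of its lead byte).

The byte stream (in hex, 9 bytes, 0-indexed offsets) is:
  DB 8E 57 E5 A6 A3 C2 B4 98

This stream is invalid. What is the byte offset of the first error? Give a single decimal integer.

Answer: 8

Derivation:
Byte[0]=DB: 2-byte lead, need 1 cont bytes. acc=0x1B
Byte[1]=8E: continuation. acc=(acc<<6)|0x0E=0x6CE
Completed: cp=U+06CE (starts at byte 0)
Byte[2]=57: 1-byte ASCII. cp=U+0057
Byte[3]=E5: 3-byte lead, need 2 cont bytes. acc=0x5
Byte[4]=A6: continuation. acc=(acc<<6)|0x26=0x166
Byte[5]=A3: continuation. acc=(acc<<6)|0x23=0x59A3
Completed: cp=U+59A3 (starts at byte 3)
Byte[6]=C2: 2-byte lead, need 1 cont bytes. acc=0x2
Byte[7]=B4: continuation. acc=(acc<<6)|0x34=0xB4
Completed: cp=U+00B4 (starts at byte 6)
Byte[8]=98: INVALID lead byte (not 0xxx/110x/1110/11110)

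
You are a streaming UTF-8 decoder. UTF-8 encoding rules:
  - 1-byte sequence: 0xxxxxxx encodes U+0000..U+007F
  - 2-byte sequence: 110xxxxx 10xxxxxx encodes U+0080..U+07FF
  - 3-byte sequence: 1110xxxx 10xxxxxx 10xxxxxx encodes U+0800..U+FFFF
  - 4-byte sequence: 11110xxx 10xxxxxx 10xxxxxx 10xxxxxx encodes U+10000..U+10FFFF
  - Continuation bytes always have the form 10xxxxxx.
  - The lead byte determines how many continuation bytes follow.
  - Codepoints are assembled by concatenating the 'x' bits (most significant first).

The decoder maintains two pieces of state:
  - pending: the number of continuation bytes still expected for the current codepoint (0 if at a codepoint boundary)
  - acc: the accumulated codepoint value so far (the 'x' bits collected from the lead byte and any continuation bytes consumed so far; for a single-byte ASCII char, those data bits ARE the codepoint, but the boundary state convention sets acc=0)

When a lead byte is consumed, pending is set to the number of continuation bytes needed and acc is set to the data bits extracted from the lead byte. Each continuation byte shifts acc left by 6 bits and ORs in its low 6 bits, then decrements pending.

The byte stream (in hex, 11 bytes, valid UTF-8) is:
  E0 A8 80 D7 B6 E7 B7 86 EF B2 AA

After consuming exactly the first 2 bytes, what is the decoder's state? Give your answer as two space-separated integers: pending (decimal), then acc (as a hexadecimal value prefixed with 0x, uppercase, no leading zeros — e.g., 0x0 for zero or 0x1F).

Byte[0]=E0: 3-byte lead. pending=2, acc=0x0
Byte[1]=A8: continuation. acc=(acc<<6)|0x28=0x28, pending=1

Answer: 1 0x28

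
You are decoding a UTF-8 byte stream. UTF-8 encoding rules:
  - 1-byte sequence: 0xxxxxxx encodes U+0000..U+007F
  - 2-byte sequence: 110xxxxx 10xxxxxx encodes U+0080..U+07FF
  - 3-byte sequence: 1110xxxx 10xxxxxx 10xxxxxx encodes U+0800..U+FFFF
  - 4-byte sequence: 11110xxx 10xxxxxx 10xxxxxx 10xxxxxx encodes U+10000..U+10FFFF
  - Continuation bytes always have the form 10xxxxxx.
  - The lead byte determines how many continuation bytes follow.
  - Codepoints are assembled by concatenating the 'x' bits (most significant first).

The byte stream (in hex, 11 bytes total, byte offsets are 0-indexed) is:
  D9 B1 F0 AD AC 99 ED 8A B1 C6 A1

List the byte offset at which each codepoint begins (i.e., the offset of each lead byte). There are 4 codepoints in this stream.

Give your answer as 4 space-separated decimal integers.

Answer: 0 2 6 9

Derivation:
Byte[0]=D9: 2-byte lead, need 1 cont bytes. acc=0x19
Byte[1]=B1: continuation. acc=(acc<<6)|0x31=0x671
Completed: cp=U+0671 (starts at byte 0)
Byte[2]=F0: 4-byte lead, need 3 cont bytes. acc=0x0
Byte[3]=AD: continuation. acc=(acc<<6)|0x2D=0x2D
Byte[4]=AC: continuation. acc=(acc<<6)|0x2C=0xB6C
Byte[5]=99: continuation. acc=(acc<<6)|0x19=0x2DB19
Completed: cp=U+2DB19 (starts at byte 2)
Byte[6]=ED: 3-byte lead, need 2 cont bytes. acc=0xD
Byte[7]=8A: continuation. acc=(acc<<6)|0x0A=0x34A
Byte[8]=B1: continuation. acc=(acc<<6)|0x31=0xD2B1
Completed: cp=U+D2B1 (starts at byte 6)
Byte[9]=C6: 2-byte lead, need 1 cont bytes. acc=0x6
Byte[10]=A1: continuation. acc=(acc<<6)|0x21=0x1A1
Completed: cp=U+01A1 (starts at byte 9)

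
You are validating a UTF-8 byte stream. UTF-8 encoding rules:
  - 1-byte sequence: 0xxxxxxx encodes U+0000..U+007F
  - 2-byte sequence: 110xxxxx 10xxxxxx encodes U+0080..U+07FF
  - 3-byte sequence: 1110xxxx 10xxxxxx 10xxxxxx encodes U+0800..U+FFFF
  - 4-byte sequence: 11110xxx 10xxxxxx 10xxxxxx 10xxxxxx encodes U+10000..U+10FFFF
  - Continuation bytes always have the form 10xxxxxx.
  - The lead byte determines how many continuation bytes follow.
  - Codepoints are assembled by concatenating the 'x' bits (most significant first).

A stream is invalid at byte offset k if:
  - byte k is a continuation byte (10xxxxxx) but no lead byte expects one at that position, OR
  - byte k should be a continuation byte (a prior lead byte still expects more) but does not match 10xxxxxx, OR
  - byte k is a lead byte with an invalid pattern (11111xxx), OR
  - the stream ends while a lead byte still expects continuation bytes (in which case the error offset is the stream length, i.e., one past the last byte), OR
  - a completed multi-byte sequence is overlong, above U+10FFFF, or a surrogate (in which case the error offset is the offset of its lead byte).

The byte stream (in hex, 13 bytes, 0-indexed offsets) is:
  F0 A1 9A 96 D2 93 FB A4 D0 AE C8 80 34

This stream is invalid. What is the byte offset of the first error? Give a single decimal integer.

Answer: 6

Derivation:
Byte[0]=F0: 4-byte lead, need 3 cont bytes. acc=0x0
Byte[1]=A1: continuation. acc=(acc<<6)|0x21=0x21
Byte[2]=9A: continuation. acc=(acc<<6)|0x1A=0x85A
Byte[3]=96: continuation. acc=(acc<<6)|0x16=0x21696
Completed: cp=U+21696 (starts at byte 0)
Byte[4]=D2: 2-byte lead, need 1 cont bytes. acc=0x12
Byte[5]=93: continuation. acc=(acc<<6)|0x13=0x493
Completed: cp=U+0493 (starts at byte 4)
Byte[6]=FB: INVALID lead byte (not 0xxx/110x/1110/11110)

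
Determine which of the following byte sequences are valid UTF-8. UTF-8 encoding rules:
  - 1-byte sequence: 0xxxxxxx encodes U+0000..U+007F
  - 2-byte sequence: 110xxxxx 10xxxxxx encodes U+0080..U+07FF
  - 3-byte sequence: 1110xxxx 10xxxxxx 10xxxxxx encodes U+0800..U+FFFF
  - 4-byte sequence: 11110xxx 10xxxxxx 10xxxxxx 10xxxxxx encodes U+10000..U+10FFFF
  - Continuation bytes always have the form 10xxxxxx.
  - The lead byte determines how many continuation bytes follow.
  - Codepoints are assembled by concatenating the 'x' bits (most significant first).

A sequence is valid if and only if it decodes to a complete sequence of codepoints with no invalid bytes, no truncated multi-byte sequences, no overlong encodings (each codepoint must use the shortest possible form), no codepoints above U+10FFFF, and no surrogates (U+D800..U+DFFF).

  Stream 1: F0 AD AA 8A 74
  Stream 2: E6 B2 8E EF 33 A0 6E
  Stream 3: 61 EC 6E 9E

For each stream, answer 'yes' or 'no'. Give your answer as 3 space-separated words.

Stream 1: decodes cleanly. VALID
Stream 2: error at byte offset 4. INVALID
Stream 3: error at byte offset 2. INVALID

Answer: yes no no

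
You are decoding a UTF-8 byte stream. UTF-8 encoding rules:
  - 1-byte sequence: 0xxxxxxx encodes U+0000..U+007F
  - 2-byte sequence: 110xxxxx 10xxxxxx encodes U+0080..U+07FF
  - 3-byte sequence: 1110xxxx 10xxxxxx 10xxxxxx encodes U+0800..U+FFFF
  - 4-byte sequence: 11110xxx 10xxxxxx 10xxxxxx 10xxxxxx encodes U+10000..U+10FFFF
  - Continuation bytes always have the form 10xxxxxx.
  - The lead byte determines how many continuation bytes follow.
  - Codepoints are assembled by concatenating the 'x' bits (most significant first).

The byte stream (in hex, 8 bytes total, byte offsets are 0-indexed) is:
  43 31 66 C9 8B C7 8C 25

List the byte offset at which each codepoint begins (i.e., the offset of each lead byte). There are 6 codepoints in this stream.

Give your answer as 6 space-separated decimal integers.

Byte[0]=43: 1-byte ASCII. cp=U+0043
Byte[1]=31: 1-byte ASCII. cp=U+0031
Byte[2]=66: 1-byte ASCII. cp=U+0066
Byte[3]=C9: 2-byte lead, need 1 cont bytes. acc=0x9
Byte[4]=8B: continuation. acc=(acc<<6)|0x0B=0x24B
Completed: cp=U+024B (starts at byte 3)
Byte[5]=C7: 2-byte lead, need 1 cont bytes. acc=0x7
Byte[6]=8C: continuation. acc=(acc<<6)|0x0C=0x1CC
Completed: cp=U+01CC (starts at byte 5)
Byte[7]=25: 1-byte ASCII. cp=U+0025

Answer: 0 1 2 3 5 7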